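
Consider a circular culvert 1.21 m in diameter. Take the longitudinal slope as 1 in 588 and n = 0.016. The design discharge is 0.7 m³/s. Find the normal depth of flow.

Manning's equation rearranged: A R^(2/3) = nQ / (1·√S) = 0.016 × 0.7 / (√0.001701) = 0.2716.
At y = 0.426 m: A R^(2/3) = 0.1378 — too small.
At y = 0.796 m: A R^(2/3) = 0.3987 — too large.
At y = 0.622 m: A R^(2/3) = 0.2715 — matches.

y_n = 0.622 m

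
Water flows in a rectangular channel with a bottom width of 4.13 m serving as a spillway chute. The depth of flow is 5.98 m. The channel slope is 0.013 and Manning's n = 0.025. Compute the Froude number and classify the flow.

Flow area A = b·y = 4.13 × 5.98 = 24.7 m². Wetted perimeter P = b + 2y = 4.13 + 2×5.98 = 16.09 m.
Hydraulic radius R = A/P = 24.7/16.09 = 1.535 m.
V = (1/n) R^(2/3) √S = (1/0.025) × 1.535^(2/3) × √0.013 = 6.069 m/s. Hydraulic depth D_h = A/T = 24.7/4.13 = 5.98 m.
Froude number Fr = V/√(g·D_h) = 6.069/√(9.81×5.98) = 0.792, which is less than 1, so the flow is subcritical.

subcritical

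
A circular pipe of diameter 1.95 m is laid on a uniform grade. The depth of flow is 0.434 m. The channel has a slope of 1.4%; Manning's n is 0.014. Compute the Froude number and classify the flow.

For a circular section of diameter D = 1.95 m at depth y = 0.434 m, the central angle is θ = 2 arccos(1 − 2y/D) = 1.965 rad. Then A = (D²/8)(θ − sin θ) = 0.4952 m² and P = Dθ/2 = 1.916 m.
Hydraulic radius R = A/P = 0.4952/1.916 = 0.2585 m.
V = (1/n) R^(2/3) √S = (1/0.014) × 0.2585^(2/3) × √0.014 = 3.429 m/s. Hydraulic depth D_h = A/T = 0.4952/1.622 = 0.3053 m.
Froude number Fr = V/√(g·D_h) = 3.429/√(9.81×0.3053) = 1.98, which is greater than 1, so the flow is supercritical.

supercritical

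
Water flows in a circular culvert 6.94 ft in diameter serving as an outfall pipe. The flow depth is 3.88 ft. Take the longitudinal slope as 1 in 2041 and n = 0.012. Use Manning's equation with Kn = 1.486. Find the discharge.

Q = 90 ft³/s

For a circular section of diameter D = 6.94 ft at depth y = 3.88 ft, the central angle is θ = 2 arccos(1 − 2y/D) = 3.378 rad. Then A = (D²/8)(θ − sin θ) = 21.75 ft² and P = Dθ/2 = 11.72 ft.
Hydraulic radius R = A/P = 21.75/11.72 = 1.856 ft.
Manning's equation: Q = (1.486/n) A R^(2/3) S^(1/2) = (1.486/0.012) × 21.75 × 1.856^(2/3) × 0.00049^(1/2) = 90 ft³/s.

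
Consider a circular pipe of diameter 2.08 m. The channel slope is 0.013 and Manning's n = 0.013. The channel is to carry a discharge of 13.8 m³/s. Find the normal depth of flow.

y_n = 1.3 m

Manning's equation rearranged: A R^(2/3) = nQ / (1·√S) = 0.013 × 13.8 / (√0.013) = 1.573.
Trying y = 1.04 m: A R^(2/3) = 1.099 — low.
Trying y = 1.62 m: A R^(2/3) = 2.09 — high.
Trying y = 1.3 m: A R^(2/3) = 1.57 — ≈ 1.573.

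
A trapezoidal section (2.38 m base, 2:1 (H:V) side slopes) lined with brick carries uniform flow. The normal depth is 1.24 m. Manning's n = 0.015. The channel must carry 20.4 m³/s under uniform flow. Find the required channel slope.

With bottom width b = 2.38 m and side slope z = 2: A = (b + zy)y = (2.38 + 2×1.24)×1.24 = 6.026 m²; P = b + 2y√(1+z²) = 2.38 + 2×1.24×2.236 = 7.925 m.
Hydraulic radius R = A/P = 6.026/7.925 = 0.7604 m.
From Manning's equation, S = [nQ / (1 A R^(2/3))]² = [0.015 × 20.4 / (1 × 6.026 × 0.7604^(2/3))]² = 0.00371.

S = 0.00371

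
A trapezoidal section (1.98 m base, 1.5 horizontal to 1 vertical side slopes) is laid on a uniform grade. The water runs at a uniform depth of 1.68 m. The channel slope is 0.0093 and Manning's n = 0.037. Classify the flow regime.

With bottom width b = 1.98 m and side slope z = 1.5: A = (b + zy)y = (1.98 + 1.5×1.68)×1.68 = 7.56 m²; P = b + 2y√(1+z²) = 1.98 + 2×1.68×1.803 = 8.037 m.
Hydraulic radius R = A/P = 7.56/8.037 = 0.9406 m.
V = (1/n) R^(2/3) √S = (1/0.037) × 0.9406^(2/3) × √0.0093 = 2.502 m/s. Hydraulic depth D_h = A/T = 7.56/7.02 = 1.077 m.
Froude number Fr = V/√(g·D_h) = 2.502/√(9.81×1.077) = 0.77, which is less than 1, so the flow is subcritical.

subcritical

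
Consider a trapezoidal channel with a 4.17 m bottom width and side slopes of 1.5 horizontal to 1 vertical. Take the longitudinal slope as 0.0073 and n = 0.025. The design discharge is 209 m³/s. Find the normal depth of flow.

Manning's equation rearranged: A R^(2/3) = nQ / (1·√S) = 0.025 × 209 / (√0.0073) = 61.15.
Try y = 3.39 m: A R^(2/3) = 48.36 — short.
Try y = 3.79 m: A R^(2/3) = 61.14 — close enough.

y_n = 3.79 m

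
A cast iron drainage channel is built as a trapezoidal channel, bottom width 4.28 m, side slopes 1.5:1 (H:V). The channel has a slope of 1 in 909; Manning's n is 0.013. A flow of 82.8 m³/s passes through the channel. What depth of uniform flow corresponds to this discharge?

Manning's equation rearranged: A R^(2/3) = nQ / (1·√S) = 0.013 × 82.8 / (√0.0011) = 32.45.
Trying y = 3.15 m: A R^(2/3) = 42.19 — too large.
Trying y = 2.77 m: A R^(2/3) = 32.46 — matches.

y_n = 2.77 m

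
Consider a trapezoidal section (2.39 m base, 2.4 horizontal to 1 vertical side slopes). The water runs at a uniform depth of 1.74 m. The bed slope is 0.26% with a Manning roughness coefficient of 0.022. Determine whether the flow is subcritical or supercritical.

subcritical

With bottom width b = 2.39 m and side slope z = 2.4: A = (b + zy)y = (2.39 + 2.4×1.74)×1.74 = 11.42 m²; P = b + 2y√(1+z²) = 2.39 + 2×1.74×2.6 = 11.44 m.
Hydraulic radius R = A/P = 11.42/11.44 = 0.9988 m.
V = (1/n) R^(2/3) √S = (1/0.022) × 0.9988^(2/3) × √0.0026 = 2.316 m/s. Hydraulic depth D_h = A/T = 11.42/10.74 = 1.064 m.
Froude number Fr = V/√(g·D_h) = 2.316/√(9.81×1.064) = 0.717, which is less than 1, so the flow is subcritical.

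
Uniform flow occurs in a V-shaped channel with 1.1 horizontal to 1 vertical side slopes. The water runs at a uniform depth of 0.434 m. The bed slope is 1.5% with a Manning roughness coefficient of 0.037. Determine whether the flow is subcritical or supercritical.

For a triangular section with side slope z = 1.1: A = zy² = 1.1×0.434² = 0.2072 m²; P = 2y√(1+z²) = 2×0.434×1.487 = 1.29 m.
Hydraulic radius R = A/P = 0.2072/1.29 = 0.1606 m.
V = (1/n) R^(2/3) √S = (1/0.037) × 0.1606^(2/3) × √0.015 = 0.9779 m/s. Hydraulic depth D_h = A/T = 0.2072/0.9548 = 0.217 m.
Froude number Fr = V/√(g·D_h) = 0.9779/√(9.81×0.217) = 0.67, which is less than 1, so the flow is subcritical.

subcritical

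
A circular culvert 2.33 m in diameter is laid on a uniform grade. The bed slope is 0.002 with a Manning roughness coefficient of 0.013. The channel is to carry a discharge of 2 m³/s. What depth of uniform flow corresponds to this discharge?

Manning's equation rearranged: A R^(2/3) = nQ / (1·√S) = 0.013 × 2 / (√0.002) = 0.5814.
At y = 0.811 m: A R^(2/3) = 0.7738 — high.
At y = 0.534 m: A R^(2/3) = 0.3426 — low.
At y = 0.698 m: A R^(2/3) = 0.5808 — ≈ 0.5814.

y_n = 0.698 m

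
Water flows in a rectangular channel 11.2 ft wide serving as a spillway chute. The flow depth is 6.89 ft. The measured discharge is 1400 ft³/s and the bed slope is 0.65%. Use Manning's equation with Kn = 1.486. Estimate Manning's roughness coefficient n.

n = 0.014

Flow area A = b·y = 11.2 × 6.89 = 77.17 ft². Wetted perimeter P = b + 2y = 11.2 + 2×6.89 = 24.98 ft.
Hydraulic radius R = A/P = 77.17/24.98 = 3.089 ft.
Rearranging Manning's equation: n = (1.486/Q) A R^(2/3) S^(1/2) = (1.486/1400) × 77.17 × 3.089^(2/3) × √0.0065 = 0.014.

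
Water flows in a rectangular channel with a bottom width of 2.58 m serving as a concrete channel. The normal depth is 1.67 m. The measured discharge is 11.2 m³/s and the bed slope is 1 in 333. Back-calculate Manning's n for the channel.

n = 0.0171

Flow area A = b·y = 2.58 × 1.67 = 4.309 m². Wetted perimeter P = b + 2y = 2.58 + 2×1.67 = 5.92 m.
Hydraulic radius R = A/P = 4.309/5.92 = 0.7278 m.
Rearranging Manning's equation: n = (1/Q) A R^(2/3) S^(1/2) = (1/11.2) × 4.309 × 0.7278^(2/3) × √0.003003 = 0.0171.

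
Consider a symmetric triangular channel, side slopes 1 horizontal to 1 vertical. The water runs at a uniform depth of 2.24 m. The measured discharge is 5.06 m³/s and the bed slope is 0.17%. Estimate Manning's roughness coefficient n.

For a triangular section with side slope z = 1: A = zy² = 1×2.24² = 5.018 m²; P = 2y√(1+z²) = 2×2.24×1.414 = 6.336 m.
Hydraulic radius R = A/P = 5.018/6.336 = 0.792 m.
Rearranging Manning's equation: n = (1/Q) A R^(2/3) S^(1/2) = (1/5.06) × 5.018 × 0.792^(2/3) × √0.0017 = 0.035.

n = 0.035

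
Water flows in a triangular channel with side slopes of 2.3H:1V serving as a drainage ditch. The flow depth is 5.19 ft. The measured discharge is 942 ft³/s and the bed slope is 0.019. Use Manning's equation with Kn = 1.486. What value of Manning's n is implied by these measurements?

For a triangular section with side slope z = 2.3: A = zy² = 2.3×5.19² = 61.95 ft²; P = 2y√(1+z²) = 2×5.19×2.508 = 26.03 ft.
Hydraulic radius R = A/P = 61.95/26.03 = 2.38 ft.
Rearranging Manning's equation: n = (1.486/Q) A R^(2/3) S^(1/2) = (1.486/942) × 61.95 × 2.38^(2/3) × √0.019 = 0.024.

n = 0.024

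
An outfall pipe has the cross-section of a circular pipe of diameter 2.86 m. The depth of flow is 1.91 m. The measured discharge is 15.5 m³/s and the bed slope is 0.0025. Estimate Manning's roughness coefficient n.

n = 0.013

For a circular section of diameter D = 2.86 m at depth y = 1.91 m, the central angle is θ = 2 arccos(1 − 2y/D) = 3.826 rad. Then A = (D²/8)(θ − sin θ) = 4.559 m² and P = Dθ/2 = 5.471 m.
Hydraulic radius R = A/P = 4.559/5.471 = 0.8332 m.
Rearranging Manning's equation: n = (1/Q) A R^(2/3) S^(1/2) = (1/15.5) × 4.559 × 0.8332^(2/3) × √0.0025 = 0.013.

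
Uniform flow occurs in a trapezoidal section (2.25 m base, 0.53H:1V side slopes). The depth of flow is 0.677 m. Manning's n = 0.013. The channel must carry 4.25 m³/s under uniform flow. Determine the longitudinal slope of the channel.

With bottom width b = 2.25 m and side slope z = 0.53: A = (b + zy)y = (2.25 + 0.53×0.677)×0.677 = 1.766 m²; P = b + 2y√(1+z²) = 2.25 + 2×0.677×1.132 = 3.782 m.
Hydraulic radius R = A/P = 1.766/3.782 = 0.4669 m.
From Manning's equation, S = [nQ / (1 A R^(2/3))]² = [0.013 × 4.25 / (1 × 1.766 × 0.4669^(2/3))]² = 0.0027.

S = 0.0027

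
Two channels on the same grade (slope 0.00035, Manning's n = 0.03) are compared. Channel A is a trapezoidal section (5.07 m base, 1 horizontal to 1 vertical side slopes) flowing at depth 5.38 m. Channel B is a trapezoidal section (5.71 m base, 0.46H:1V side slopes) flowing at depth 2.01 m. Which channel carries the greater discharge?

Channel A: With bottom width b = 5.07 m and side slope z = 1: A = (b + zy)y = (5.07 + 1×5.38)×5.38 = 56.22 m²; P = b + 2y√(1+z²) = 5.07 + 2×5.38×1.414 = 20.29 m. Hydraulic radius R = A/P = 56.22/20.29 = 2.771 m. Q_A = (1/0.03)·56.22·2.771^(2/3)·√0.00035 = 69.17 m³/s.
Channel B: With bottom width b = 5.71 m and side slope z = 0.46: A = (b + zy)y = (5.71 + 0.46×2.01)×2.01 = 13.34 m²; P = b + 2y√(1+z²) = 5.71 + 2×2.01×1.101 = 10.13 m. Hydraulic radius R = A/P = 13.34/10.13 = 1.316 m. Q_B = (1/0.03)·13.34·1.316^(2/3)·√0.00035 = 9.986 m³/s.
Q_A = 69.17 m³/s vs Q_B = 9.986 m³/s, so channel A carries more.

channel A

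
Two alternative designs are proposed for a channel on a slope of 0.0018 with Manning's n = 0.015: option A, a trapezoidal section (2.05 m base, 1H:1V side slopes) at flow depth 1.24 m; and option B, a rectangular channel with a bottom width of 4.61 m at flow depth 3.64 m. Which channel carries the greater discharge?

Channel A: With bottom width b = 2.05 m and side slope z = 1: A = (b + zy)y = (2.05 + 1×1.24)×1.24 = 4.08 m²; P = b + 2y√(1+z²) = 2.05 + 2×1.24×1.414 = 5.557 m. Hydraulic radius R = A/P = 4.08/5.557 = 0.7341 m. Q_A = (1/0.015)·4.08·0.7341^(2/3)·√0.0018 = 9.39 m³/s.
Channel B: Flow area A = b·y = 4.61 × 3.64 = 16.78 m². Wetted perimeter P = b + 2y = 4.61 + 2×3.64 = 11.89 m. Hydraulic radius R = A/P = 16.78/11.89 = 1.411 m. Q_B = (1/0.015)·16.78·1.411^(2/3)·√0.0018 = 59.72 m³/s.
Q_A = 9.39 m³/s vs Q_B = 59.72 m³/s, so channel B carries more.

channel B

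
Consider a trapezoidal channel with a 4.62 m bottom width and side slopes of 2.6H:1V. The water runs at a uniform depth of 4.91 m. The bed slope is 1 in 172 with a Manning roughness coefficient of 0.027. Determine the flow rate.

With bottom width b = 4.62 m and side slope z = 2.6: A = (b + zy)y = (4.62 + 2.6×4.91)×4.91 = 85.37 m²; P = b + 2y√(1+z²) = 4.62 + 2×4.91×2.786 = 31.98 m.
Hydraulic radius R = A/P = 85.37/31.98 = 2.67 m.
Manning's equation: Q = (1/n) A R^(2/3) S^(1/2) = (1/0.027) × 85.37 × 2.67^(2/3) × 0.005814^(1/2) = 464 m³/s.

Q = 464 m³/s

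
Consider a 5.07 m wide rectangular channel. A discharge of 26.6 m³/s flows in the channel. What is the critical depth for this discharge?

y_c = 1.41 m

For a rectangular channel, critical depth y_c = (q²/g)^(1/3) where q = Q/b = 26.6/5.07 = 5.247 m²/s.
So y_c = (5.247²/9.81)^(1/3) = 1.41 m.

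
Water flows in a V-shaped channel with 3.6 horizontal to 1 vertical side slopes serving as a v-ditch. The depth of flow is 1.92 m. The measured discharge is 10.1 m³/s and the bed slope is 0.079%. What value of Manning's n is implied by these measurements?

n = 0.0351

For a triangular section with side slope z = 3.6: A = zy² = 3.6×1.92² = 13.27 m²; P = 2y√(1+z²) = 2×1.92×3.736 = 14.35 m.
Hydraulic radius R = A/P = 13.27/14.35 = 0.925 m.
Rearranging Manning's equation: n = (1/Q) A R^(2/3) S^(1/2) = (1/10.1) × 13.27 × 0.925^(2/3) × √0.00079 = 0.0351.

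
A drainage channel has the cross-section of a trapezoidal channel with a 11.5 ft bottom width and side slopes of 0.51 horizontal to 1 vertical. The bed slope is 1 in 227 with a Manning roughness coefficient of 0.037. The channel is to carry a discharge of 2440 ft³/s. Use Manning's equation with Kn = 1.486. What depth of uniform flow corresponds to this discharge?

Manning's equation rearranged: A R^(2/3) = nQ / (1.486·√S) = 0.037 × 2440 / (1.486 × √0.004405) = 915.3.
Try y = 17.4 ft: A R^(2/3) = 1299 — too large.
Try y = 11.6 ft: A R^(2/3) = 620.4 — too small.
Try y = 14.4 ft: A R^(2/3) = 914.9 — ≈ 915.3.

y_n = 14.4 ft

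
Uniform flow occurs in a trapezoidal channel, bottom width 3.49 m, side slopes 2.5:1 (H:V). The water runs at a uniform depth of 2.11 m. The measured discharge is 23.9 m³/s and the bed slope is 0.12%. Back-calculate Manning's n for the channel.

n = 0.031

With bottom width b = 3.49 m and side slope z = 2.5: A = (b + zy)y = (3.49 + 2.5×2.11)×2.11 = 18.49 m²; P = b + 2y√(1+z²) = 3.49 + 2×2.11×2.693 = 14.85 m.
Hydraulic radius R = A/P = 18.49/14.85 = 1.245 m.
Rearranging Manning's equation: n = (1/Q) A R^(2/3) S^(1/2) = (1/23.9) × 18.49 × 1.245^(2/3) × √0.0012 = 0.031.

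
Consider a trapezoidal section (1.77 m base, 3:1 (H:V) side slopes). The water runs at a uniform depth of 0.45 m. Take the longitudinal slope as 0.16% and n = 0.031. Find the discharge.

With bottom width b = 1.77 m and side slope z = 3: A = (b + zy)y = (1.77 + 3×0.45)×0.45 = 1.404 m²; P = b + 2y√(1+z²) = 1.77 + 2×0.45×3.162 = 4.616 m.
Hydraulic radius R = A/P = 1.404/4.616 = 0.3042 m.
Manning's equation: Q = (1/n) A R^(2/3) S^(1/2) = (1/0.031) × 1.404 × 0.3042^(2/3) × 0.0016^(1/2) = 0.819 m³/s.

Q = 0.819 m³/s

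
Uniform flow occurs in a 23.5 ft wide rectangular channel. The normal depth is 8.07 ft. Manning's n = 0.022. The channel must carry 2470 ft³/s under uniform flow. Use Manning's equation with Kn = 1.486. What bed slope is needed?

S = 0.00461

Flow area A = b·y = 23.5 × 8.07 = 189.6 ft². Wetted perimeter P = b + 2y = 23.5 + 2×8.07 = 39.64 ft.
Hydraulic radius R = A/P = 189.6/39.64 = 4.784 ft.
From Manning's equation, S = [nQ / (1.486 A R^(2/3))]² = [0.022 × 2470 / (1.486 × 189.6 × 4.784^(2/3))]² = 0.00461.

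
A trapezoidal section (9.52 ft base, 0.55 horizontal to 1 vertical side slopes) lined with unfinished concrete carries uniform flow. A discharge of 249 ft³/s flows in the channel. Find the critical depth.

At critical depth, Q² T / (g A³) = 1, i.e. A³/T = Q²/g = 249²/32.2 = 1925.
At y = 2.29 ft: A³/T = 1249 — short.
At y = 2.93 ft: A³/T = 2723 — over.
At y = 2.63 ft: A³/T = 1933 — matches.

y_c = 2.63 ft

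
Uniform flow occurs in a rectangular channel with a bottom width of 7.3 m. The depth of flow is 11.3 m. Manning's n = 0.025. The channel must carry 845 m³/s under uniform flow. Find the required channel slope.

Flow area A = b·y = 7.3 × 11.3 = 82.49 m². Wetted perimeter P = b + 2y = 7.3 + 2×11.3 = 29.9 m.
Hydraulic radius R = A/P = 82.49/29.9 = 2.759 m.
From Manning's equation, S = [nQ / (1 A R^(2/3))]² = [0.025 × 845 / (1 × 82.49 × 2.759^(2/3))]² = 0.0169.

S = 0.0169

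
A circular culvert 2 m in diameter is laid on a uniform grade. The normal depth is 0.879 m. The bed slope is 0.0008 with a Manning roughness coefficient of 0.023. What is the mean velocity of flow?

V = 0.731 m/s

For a circular section of diameter D = 2 m at depth y = 0.879 m, the central angle is θ = 2 arccos(1 − 2y/D) = 2.899 rad. Then A = (D²/8)(θ − sin θ) = 1.329 m² and P = Dθ/2 = 2.899 m.
Hydraulic radius R = A/P = 1.329/2.899 = 0.4586 m.
From Manning's equation, V = (1/n) R^(2/3) S^(1/2) = (1/0.023) × 0.4586^(2/3) × 0.0008^(1/2) = 0.731 m/s.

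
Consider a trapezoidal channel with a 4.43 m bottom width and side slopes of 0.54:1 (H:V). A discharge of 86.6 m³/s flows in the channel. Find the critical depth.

At critical depth, Q² T / (g A³) = 1, i.e. A³/T = Q²/g = 86.6²/9.81 = 764.5.
Trying y = 3.75 m: A³/T = 1673 — too large.
Trying y = 2.23 m: A³/T = 290 — too small.
Trying y = 2.98 m: A³/T = 762.1 — ≈ 764.5.

y_c = 2.98 m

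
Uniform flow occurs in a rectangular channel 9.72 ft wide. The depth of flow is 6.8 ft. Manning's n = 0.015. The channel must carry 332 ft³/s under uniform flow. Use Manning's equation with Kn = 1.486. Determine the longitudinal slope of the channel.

S = 0.000641

Flow area A = b·y = 9.72 × 6.8 = 66.1 ft². Wetted perimeter P = b + 2y = 9.72 + 2×6.8 = 23.32 ft.
Hydraulic radius R = A/P = 66.1/23.32 = 2.834 ft.
From Manning's equation, S = [nQ / (1.486 A R^(2/3))]² = [0.015 × 332 / (1.486 × 66.1 × 2.834^(2/3))]² = 0.000641.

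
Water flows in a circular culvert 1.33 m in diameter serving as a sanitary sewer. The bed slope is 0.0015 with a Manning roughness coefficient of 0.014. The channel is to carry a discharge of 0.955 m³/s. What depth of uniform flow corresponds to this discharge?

y_n = 0.679 m

Manning's equation rearranged: A R^(2/3) = nQ / (1·√S) = 0.014 × 0.955 / (√0.0015) = 0.3452.
Try y = 0.585 m: A R^(2/3) = 0.2667 — short.
Try y = 0.735 m: A R^(2/3) = 0.3936 — over.
Try y = 0.679 m: A R^(2/3) = 0.3453 — ≈ 0.3452.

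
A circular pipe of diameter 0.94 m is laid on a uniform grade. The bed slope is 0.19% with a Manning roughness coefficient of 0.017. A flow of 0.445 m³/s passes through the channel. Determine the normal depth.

Manning's equation rearranged: A R^(2/3) = nQ / (1·√S) = 0.017 × 0.445 / (√0.0019) = 0.1736.
At y = 0.477 m: A R^(2/3) = 0.1355 — low.
At y = 0.661 m: A R^(2/3) = 0.2226 — high.
At y = 0.556 m: A R^(2/3) = 0.1737 — close enough.

y_n = 0.556 m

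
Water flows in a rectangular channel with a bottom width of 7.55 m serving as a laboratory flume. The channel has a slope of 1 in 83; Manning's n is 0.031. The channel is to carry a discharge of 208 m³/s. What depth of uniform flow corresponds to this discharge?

y_n = 4.74 m

Manning's equation rearranged: A R^(2/3) = nQ / (1·√S) = 0.031 × 208 / (√0.01205) = 58.74.
Try y = 3.31 m: A R^(2/3) = 36.48 — short.
Try y = 4.74 m: A R^(2/3) = 58.71 — close enough.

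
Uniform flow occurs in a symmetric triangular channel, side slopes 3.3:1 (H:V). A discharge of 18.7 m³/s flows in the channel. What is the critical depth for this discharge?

At critical depth, Q² T / (g A³) = 1, i.e. A³/T = Q²/g = 18.7²/9.81 = 35.65.
At y = 1.73 m: A³/T = 84.38 — high.
At y = 1.01 m: A³/T = 5.723 — low.
At y = 1.46 m: A³/T = 36.12 — matches.

y_c = 1.46 m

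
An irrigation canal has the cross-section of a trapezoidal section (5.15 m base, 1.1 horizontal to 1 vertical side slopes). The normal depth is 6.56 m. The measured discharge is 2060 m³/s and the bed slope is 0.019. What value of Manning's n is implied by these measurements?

With bottom width b = 5.15 m and side slope z = 1.1: A = (b + zy)y = (5.15 + 1.1×6.56)×6.56 = 81.12 m²; P = b + 2y√(1+z²) = 5.15 + 2×6.56×1.487 = 24.65 m.
Hydraulic radius R = A/P = 81.12/24.65 = 3.29 m.
Rearranging Manning's equation: n = (1/Q) A R^(2/3) S^(1/2) = (1/2060) × 81.12 × 3.29^(2/3) × √0.019 = 0.012.

n = 0.012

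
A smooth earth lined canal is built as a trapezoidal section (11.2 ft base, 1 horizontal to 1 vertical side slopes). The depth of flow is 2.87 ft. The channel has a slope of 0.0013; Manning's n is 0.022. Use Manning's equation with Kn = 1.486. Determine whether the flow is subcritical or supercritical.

subcritical

With bottom width b = 11.2 ft and side slope z = 1: A = (b + zy)y = (11.2 + 1×2.87)×2.87 = 40.38 ft²; P = b + 2y√(1+z²) = 11.2 + 2×2.87×1.414 = 19.32 ft.
Hydraulic radius R = A/P = 40.38/19.32 = 2.09 ft.
V = (1.486/n) R^(2/3) √S = (1.486/0.022) × 2.09^(2/3) × √0.0013 = 3.982 ft/s. Hydraulic depth D_h = A/T = 40.38/16.94 = 2.384 ft.
Froude number Fr = V/√(g·D_h) = 3.982/√(32.2×2.384) = 0.454, which is less than 1, so the flow is subcritical.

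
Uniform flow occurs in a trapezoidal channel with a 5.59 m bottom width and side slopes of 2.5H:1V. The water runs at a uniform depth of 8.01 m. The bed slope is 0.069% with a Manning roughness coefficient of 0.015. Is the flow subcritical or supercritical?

With bottom width b = 5.59 m and side slope z = 2.5: A = (b + zy)y = (5.59 + 2.5×8.01)×8.01 = 205.2 m²; P = b + 2y√(1+z²) = 5.59 + 2×8.01×2.693 = 48.73 m.
Hydraulic radius R = A/P = 205.2/48.73 = 4.211 m.
V = (1/n) R^(2/3) √S = (1/0.015) × 4.211^(2/3) × √0.00069 = 4.566 m/s. Hydraulic depth D_h = A/T = 205.2/45.64 = 4.496 m.
Froude number Fr = V/√(g·D_h) = 4.566/√(9.81×4.496) = 0.688, which is less than 1, so the flow is subcritical.

subcritical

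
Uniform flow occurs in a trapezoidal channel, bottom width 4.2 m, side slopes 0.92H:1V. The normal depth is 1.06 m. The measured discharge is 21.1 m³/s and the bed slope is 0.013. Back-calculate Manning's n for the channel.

n = 0.025

With bottom width b = 4.2 m and side slope z = 0.92: A = (b + zy)y = (4.2 + 0.92×1.06)×1.06 = 5.486 m²; P = b + 2y√(1+z²) = 4.2 + 2×1.06×1.359 = 7.081 m.
Hydraulic radius R = A/P = 5.486/7.081 = 0.7747 m.
Rearranging Manning's equation: n = (1/Q) A R^(2/3) S^(1/2) = (1/21.1) × 5.486 × 0.7747^(2/3) × √0.013 = 0.025.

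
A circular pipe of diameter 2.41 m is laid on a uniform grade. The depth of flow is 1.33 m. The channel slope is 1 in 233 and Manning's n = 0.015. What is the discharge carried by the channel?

Q = 8.37 m³/s

For a circular section of diameter D = 2.41 m at depth y = 1.33 m, the central angle is θ = 2 arccos(1 − 2y/D) = 3.349 rad. Then A = (D²/8)(θ − sin θ) = 2.582 m² and P = Dθ/2 = 4.036 m.
Hydraulic radius R = A/P = 2.582/4.036 = 0.6396 m.
Manning's equation: Q = (1/n) A R^(2/3) S^(1/2) = (1/0.015) × 2.582 × 0.6396^(2/3) × 0.004292^(1/2) = 8.37 m³/s.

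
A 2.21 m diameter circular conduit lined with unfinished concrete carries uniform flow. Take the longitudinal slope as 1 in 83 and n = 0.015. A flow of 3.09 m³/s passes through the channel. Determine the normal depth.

Manning's equation rearranged: A R^(2/3) = nQ / (1·√S) = 0.015 × 3.09 / (√0.01205) = 0.4223.
Try y = 0.722 m: A R^(2/3) = 0.5959 — over.
Try y = 0.456 m: A R^(2/3) = 0.2409 — short.
Try y = 0.604 m: A R^(2/3) = 0.4218 — matches.

y_n = 0.604 m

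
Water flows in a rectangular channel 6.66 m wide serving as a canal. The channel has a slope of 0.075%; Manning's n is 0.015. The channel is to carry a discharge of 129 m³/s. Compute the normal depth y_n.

y_n = 6.31 m

Manning's equation rearranged: A R^(2/3) = nQ / (1·√S) = 0.015 × 129 / (√0.00075) = 70.66.
Trying y = 4.94 m: A R^(2/3) = 52.04 — low.
Trying y = 7 m: A R^(2/3) = 80.2 — high.
Trying y = 6.31 m: A R^(2/3) = 70.65 — matches.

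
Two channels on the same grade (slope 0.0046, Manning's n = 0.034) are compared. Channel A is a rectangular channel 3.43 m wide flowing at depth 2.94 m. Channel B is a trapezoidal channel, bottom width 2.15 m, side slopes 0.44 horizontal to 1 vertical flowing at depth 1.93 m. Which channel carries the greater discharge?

channel A

Channel A: Flow area A = b·y = 3.43 × 2.94 = 10.08 m². Wetted perimeter P = b + 2y = 3.43 + 2×2.94 = 9.31 m. Hydraulic radius R = A/P = 10.08/9.31 = 1.083 m. Q_A = (1/0.034)·10.08·1.083^(2/3)·√0.0046 = 21.22 m³/s.
Channel B: With bottom width b = 2.15 m and side slope z = 0.44: A = (b + zy)y = (2.15 + 0.44×1.93)×1.93 = 5.788 m²; P = b + 2y√(1+z²) = 2.15 + 2×1.93×1.093 = 6.367 m. Hydraulic radius R = A/P = 5.788/6.367 = 0.9091 m. Q_B = (1/0.034)·5.788·0.9091^(2/3)·√0.0046 = 10.84 m³/s.
Q_A = 21.22 m³/s vs Q_B = 10.84 m³/s, so channel A carries more.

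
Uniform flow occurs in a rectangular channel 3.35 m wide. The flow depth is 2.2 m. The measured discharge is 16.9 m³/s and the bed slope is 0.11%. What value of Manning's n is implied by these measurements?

Flow area A = b·y = 3.35 × 2.2 = 7.37 m². Wetted perimeter P = b + 2y = 3.35 + 2×2.2 = 7.75 m.
Hydraulic radius R = A/P = 7.37/7.75 = 0.951 m.
Rearranging Manning's equation: n = (1/Q) A R^(2/3) S^(1/2) = (1/16.9) × 7.37 × 0.951^(2/3) × √0.0011 = 0.014.

n = 0.014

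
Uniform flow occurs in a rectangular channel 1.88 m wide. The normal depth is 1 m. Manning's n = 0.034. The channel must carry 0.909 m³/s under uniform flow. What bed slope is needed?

S = 0.00071

Flow area A = b·y = 1.88 × 1 = 1.88 m². Wetted perimeter P = b + 2y = 1.88 + 2×1 = 3.88 m.
Hydraulic radius R = A/P = 1.88/3.88 = 0.4845 m.
From Manning's equation, S = [nQ / (1 A R^(2/3))]² = [0.034 × 0.909 / (1 × 1.88 × 0.4845^(2/3))]² = 0.00071.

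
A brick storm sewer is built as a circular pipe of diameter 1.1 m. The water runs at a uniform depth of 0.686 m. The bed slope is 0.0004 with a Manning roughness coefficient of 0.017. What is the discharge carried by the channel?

For a circular section of diameter D = 1.1 m at depth y = 0.686 m, the central angle is θ = 2 arccos(1 − 2y/D) = 3.641 rad. Then A = (D²/8)(θ − sin θ) = 0.6232 m² and P = Dθ/2 = 2.003 m.
Hydraulic radius R = A/P = 0.6232/2.003 = 0.3112 m.
Manning's equation: Q = (1/n) A R^(2/3) S^(1/2) = (1/0.017) × 0.6232 × 0.3112^(2/3) × 0.0004^(1/2) = 0.337 m³/s.

Q = 0.337 m³/s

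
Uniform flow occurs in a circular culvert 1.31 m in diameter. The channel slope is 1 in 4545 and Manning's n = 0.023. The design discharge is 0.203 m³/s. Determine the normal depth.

y_n = 0.648 m

Manning's equation rearranged: A R^(2/3) = nQ / (1·√S) = 0.023 × 0.203 / (√0.00022) = 0.3148.
Trying y = 0.556 m: A R^(2/3) = 0.2403 — low.
Trying y = 0.829 m: A R^(2/3) = 0.466 — high.
Trying y = 0.648 m: A R^(2/3) = 0.3144 — matches.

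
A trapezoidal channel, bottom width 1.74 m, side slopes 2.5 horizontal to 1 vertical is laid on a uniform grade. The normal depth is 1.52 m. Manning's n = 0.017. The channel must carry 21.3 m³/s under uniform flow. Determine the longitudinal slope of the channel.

With bottom width b = 1.74 m and side slope z = 2.5: A = (b + zy)y = (1.74 + 2.5×1.52)×1.52 = 8.421 m²; P = b + 2y√(1+z²) = 1.74 + 2×1.52×2.693 = 9.925 m.
Hydraulic radius R = A/P = 8.421/9.925 = 0.8484 m.
From Manning's equation, S = [nQ / (1 A R^(2/3))]² = [0.017 × 21.3 / (1 × 8.421 × 0.8484^(2/3))]² = 0.0023.

S = 0.0023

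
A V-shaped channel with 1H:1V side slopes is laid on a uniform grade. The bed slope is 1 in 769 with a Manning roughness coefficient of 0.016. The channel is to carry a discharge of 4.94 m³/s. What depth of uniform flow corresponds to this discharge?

y_n = 1.74 m

Manning's equation rearranged: A R^(2/3) = nQ / (1·√S) = 0.016 × 4.94 / (√0.0013) = 2.192.
At y = 1.25 m: A R^(2/3) = 0.9066 — low.
At y = 2.13 m: A R^(2/3) = 3.755 — high.
At y = 1.74 m: A R^(2/3) = 2.19 — ≈ 2.192.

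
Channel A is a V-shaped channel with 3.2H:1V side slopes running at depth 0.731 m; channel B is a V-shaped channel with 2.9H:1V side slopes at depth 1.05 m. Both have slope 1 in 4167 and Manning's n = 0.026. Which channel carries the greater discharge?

channel B

Channel A: For a triangular section with side slope z = 3.2: A = zy² = 3.2×0.731² = 1.71 m²; P = 2y√(1+z²) = 2×0.731×3.353 = 4.902 m. Hydraulic radius R = A/P = 1.71/4.902 = 0.3489 m. Q_A = (1/0.026)·1.71·0.3489^(2/3)·√0.00024 = 0.5049 m³/s.
Channel B: For a triangular section with side slope z = 2.9: A = zy² = 2.9×1.05² = 3.197 m²; P = 2y√(1+z²) = 2×1.05×3.068 = 6.442 m. Hydraulic radius R = A/P = 3.197/6.442 = 0.4963 m. Q_B = (1/0.026)·3.197·0.4963^(2/3)·√0.00024 = 1.194 m³/s.
Q_A = 0.5049 m³/s vs Q_B = 1.194 m³/s, so channel B carries more.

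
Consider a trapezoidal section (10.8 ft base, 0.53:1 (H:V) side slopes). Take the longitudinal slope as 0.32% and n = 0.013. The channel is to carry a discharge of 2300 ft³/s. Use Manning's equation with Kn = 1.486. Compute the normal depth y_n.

y_n = 8.64 ft

Manning's equation rearranged: A R^(2/3) = nQ / (1.486·√S) = 0.013 × 2300 / (1.486 × √0.0032) = 355.7.
Try y = 7.5 ft: A R^(2/3) = 278.7 — low.
Try y = 9.63 ft: A R^(2/3) = 429.6 — high.
Try y = 8.64 ft: A R^(2/3) = 355.6 — close enough.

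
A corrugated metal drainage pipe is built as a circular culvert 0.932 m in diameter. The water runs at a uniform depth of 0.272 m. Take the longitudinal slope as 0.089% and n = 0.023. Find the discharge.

Q = 0.0622 m³/s

For a circular section of diameter D = 0.932 m at depth y = 0.272 m, the central angle is θ = 2 arccos(1 − 2y/D) = 2.283 rad. Then A = (D²/8)(θ − sin θ) = 0.1657 m² and P = Dθ/2 = 1.064 m.
Hydraulic radius R = A/P = 0.1657/1.064 = 0.1557 m.
Manning's equation: Q = (1/n) A R^(2/3) S^(1/2) = (1/0.023) × 0.1657 × 0.1557^(2/3) × 0.00089^(1/2) = 0.0622 m³/s.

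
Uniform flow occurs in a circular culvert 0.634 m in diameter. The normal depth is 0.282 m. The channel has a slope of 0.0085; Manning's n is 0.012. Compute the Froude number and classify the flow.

For a circular section of diameter D = 0.634 m at depth y = 0.282 m, the central angle is θ = 2 arccos(1 − 2y/D) = 2.92 rad. Then A = (D²/8)(θ − sin θ) = 0.1357 m² and P = Dθ/2 = 0.9257 m.
Hydraulic radius R = A/P = 0.1357/0.9257 = 0.1466 m.
V = (1/n) R^(2/3) √S = (1/0.012) × 0.1466^(2/3) × √0.0085 = 2.136 m/s. Hydraulic depth D_h = A/T = 0.1357/0.6301 = 0.2154 m.
Froude number Fr = V/√(g·D_h) = 2.136/√(9.81×0.2154) = 1.47, which is greater than 1, so the flow is supercritical.

supercritical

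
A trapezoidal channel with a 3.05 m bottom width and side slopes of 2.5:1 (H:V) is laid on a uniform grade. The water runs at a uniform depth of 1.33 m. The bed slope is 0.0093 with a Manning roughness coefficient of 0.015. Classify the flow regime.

supercritical

With bottom width b = 3.05 m and side slope z = 2.5: A = (b + zy)y = (3.05 + 2.5×1.33)×1.33 = 8.479 m²; P = b + 2y√(1+z²) = 3.05 + 2×1.33×2.693 = 10.21 m.
Hydraulic radius R = A/P = 8.479/10.21 = 0.8303 m.
V = (1/n) R^(2/3) √S = (1/0.015) × 0.8303^(2/3) × √0.0093 = 5.679 m/s. Hydraulic depth D_h = A/T = 8.479/9.7 = 0.8741 m.
Froude number Fr = V/√(g·D_h) = 5.679/√(9.81×0.8741) = 1.94, which is greater than 1, so the flow is supercritical.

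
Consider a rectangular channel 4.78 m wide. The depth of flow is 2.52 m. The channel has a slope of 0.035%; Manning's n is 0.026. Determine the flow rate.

Q = 9.93 m³/s

Flow area A = b·y = 4.78 × 2.52 = 12.05 m². Wetted perimeter P = b + 2y = 4.78 + 2×2.52 = 9.82 m.
Hydraulic radius R = A/P = 12.05/9.82 = 1.227 m.
Manning's equation: Q = (1/n) A R^(2/3) S^(1/2) = (1/0.026) × 12.05 × 1.227^(2/3) × 0.00035^(1/2) = 9.93 m³/s.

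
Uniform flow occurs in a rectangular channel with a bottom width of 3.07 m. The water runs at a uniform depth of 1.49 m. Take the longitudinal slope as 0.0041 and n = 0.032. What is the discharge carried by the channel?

Q = 7.6 m³/s

Flow area A = b·y = 3.07 × 1.49 = 4.574 m². Wetted perimeter P = b + 2y = 3.07 + 2×1.49 = 6.05 m.
Hydraulic radius R = A/P = 4.574/6.05 = 0.7561 m.
Manning's equation: Q = (1/n) A R^(2/3) S^(1/2) = (1/0.032) × 4.574 × 0.7561^(2/3) × 0.0041^(1/2) = 7.6 m³/s.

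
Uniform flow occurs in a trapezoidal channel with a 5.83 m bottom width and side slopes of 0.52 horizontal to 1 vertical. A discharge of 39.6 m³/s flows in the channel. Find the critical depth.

y_c = 1.59 m

At critical depth, Q² T / (g A³) = 1, i.e. A³/T = Q²/g = 39.6²/9.81 = 159.9.
Try y = 1.2 m: A³/T = 65.63 — too small.
Try y = 1.78 m: A³/T = 226.4 — too large.
Try y = 1.59 m: A³/T = 158.4 — matches.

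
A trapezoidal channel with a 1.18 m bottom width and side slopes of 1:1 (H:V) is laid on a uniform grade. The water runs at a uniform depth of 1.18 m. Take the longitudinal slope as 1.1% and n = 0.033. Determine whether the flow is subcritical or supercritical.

subcritical

With bottom width b = 1.18 m and side slope z = 1: A = (b + zy)y = (1.18 + 1×1.18)×1.18 = 2.785 m²; P = b + 2y√(1+z²) = 1.18 + 2×1.18×1.414 = 4.518 m.
Hydraulic radius R = A/P = 2.785/4.518 = 0.6164 m.
V = (1/n) R^(2/3) √S = (1/0.033) × 0.6164^(2/3) × √0.011 = 2.302 m/s. Hydraulic depth D_h = A/T = 2.785/3.54 = 0.7867 m.
Froude number Fr = V/√(g·D_h) = 2.302/√(9.81×0.7867) = 0.829, which is less than 1, so the flow is subcritical.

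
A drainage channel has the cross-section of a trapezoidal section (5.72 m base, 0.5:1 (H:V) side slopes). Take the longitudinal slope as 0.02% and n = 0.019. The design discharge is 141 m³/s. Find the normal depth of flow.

y_n = 8.42 m

Manning's equation rearranged: A R^(2/3) = nQ / (1·√S) = 0.019 × 141 / (√0.0002) = 189.4.
At y = 9.29 m: A R^(2/3) = 227.6 — over.
At y = 5.8 m: A R^(2/3) = 96.35 — short.
At y = 8.42 m: A R^(2/3) = 189.3 — ≈ 189.4.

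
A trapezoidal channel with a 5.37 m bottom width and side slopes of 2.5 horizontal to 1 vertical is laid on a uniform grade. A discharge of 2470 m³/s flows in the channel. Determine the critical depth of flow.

y_c = 10.5 m

At critical depth, Q² T / (g A³) = 1, i.e. A³/T = Q²/g = 2470²/9.81 = 621900.
At y = 11.8 m: A³/T = 1082000 — high.
At y = 10.5 m: A³/T = 632400 — close enough.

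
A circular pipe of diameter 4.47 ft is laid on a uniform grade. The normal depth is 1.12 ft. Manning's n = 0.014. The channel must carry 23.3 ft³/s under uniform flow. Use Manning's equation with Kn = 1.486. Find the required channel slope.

For a circular section of diameter D = 4.47 ft at depth y = 1.12 ft, the central angle is θ = 2 arccos(1 − 2y/D) = 2.097 rad. Then A = (D²/8)(θ − sin θ) = 3.078 ft² and P = Dθ/2 = 4.687 ft.
Hydraulic radius R = A/P = 3.078/4.687 = 0.6567 ft.
From Manning's equation, S = [nQ / (1.486 A R^(2/3))]² = [0.014 × 23.3 / (1.486 × 3.078 × 0.6567^(2/3))]² = 0.00891.

S = 0.00891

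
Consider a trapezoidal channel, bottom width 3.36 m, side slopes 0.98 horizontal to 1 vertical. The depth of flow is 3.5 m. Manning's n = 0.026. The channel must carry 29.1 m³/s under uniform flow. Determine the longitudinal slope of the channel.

S = 0.000461

With bottom width b = 3.36 m and side slope z = 0.98: A = (b + zy)y = (3.36 + 0.98×3.5)×3.5 = 23.76 m²; P = b + 2y√(1+z²) = 3.36 + 2×3.5×1.4 = 13.16 m.
Hydraulic radius R = A/P = 23.76/13.16 = 1.806 m.
From Manning's equation, S = [nQ / (1 A R^(2/3))]² = [0.026 × 29.1 / (1 × 23.76 × 1.806^(2/3))]² = 0.000461.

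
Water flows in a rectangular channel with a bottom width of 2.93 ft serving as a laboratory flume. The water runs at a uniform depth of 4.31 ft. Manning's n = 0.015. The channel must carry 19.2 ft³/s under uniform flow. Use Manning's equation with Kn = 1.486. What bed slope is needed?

S = 0.000209

Flow area A = b·y = 2.93 × 4.31 = 12.63 ft². Wetted perimeter P = b + 2y = 2.93 + 2×4.31 = 11.55 ft.
Hydraulic radius R = A/P = 12.63/11.55 = 1.093 ft.
From Manning's equation, S = [nQ / (1.486 A R^(2/3))]² = [0.015 × 19.2 / (1.486 × 12.63 × 1.093^(2/3))]² = 0.000209.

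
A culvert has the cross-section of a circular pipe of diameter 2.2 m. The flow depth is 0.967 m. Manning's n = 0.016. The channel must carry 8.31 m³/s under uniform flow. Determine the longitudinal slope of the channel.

S = 0.017

For a circular section of diameter D = 2.2 m at depth y = 0.967 m, the central angle is θ = 2 arccos(1 − 2y/D) = 2.899 rad. Then A = (D²/8)(θ − sin θ) = 1.609 m² and P = Dθ/2 = 3.189 m.
Hydraulic radius R = A/P = 1.609/3.189 = 0.5045 m.
From Manning's equation, S = [nQ / (1 A R^(2/3))]² = [0.016 × 8.31 / (1 × 1.609 × 0.5045^(2/3))]² = 0.017.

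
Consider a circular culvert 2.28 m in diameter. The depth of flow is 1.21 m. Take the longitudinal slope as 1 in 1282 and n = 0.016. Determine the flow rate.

Q = 2.71 m³/s

For a circular section of diameter D = 2.28 m at depth y = 1.21 m, the central angle is θ = 2 arccos(1 − 2y/D) = 3.264 rad. Then A = (D²/8)(θ − sin θ) = 2.201 m² and P = Dθ/2 = 3.722 m.
Hydraulic radius R = A/P = 2.201/3.722 = 0.5914 m.
Manning's equation: Q = (1/n) A R^(2/3) S^(1/2) = (1/0.016) × 2.201 × 0.5914^(2/3) × 0.00078^(1/2) = 2.71 m³/s.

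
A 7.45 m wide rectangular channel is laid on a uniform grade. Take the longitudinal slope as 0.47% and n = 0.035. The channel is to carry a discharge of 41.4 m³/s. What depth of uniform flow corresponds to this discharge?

Manning's equation rearranged: A R^(2/3) = nQ / (1·√S) = 0.035 × 41.4 / (√0.0047) = 21.14.
At y = 1.74 m: A R^(2/3) = 14.52 — too small.
At y = 2.68 m: A R^(2/3) = 26.84 — too large.
At y = 2.26 m: A R^(2/3) = 21.14 — ≈ 21.14.

y_n = 2.26 m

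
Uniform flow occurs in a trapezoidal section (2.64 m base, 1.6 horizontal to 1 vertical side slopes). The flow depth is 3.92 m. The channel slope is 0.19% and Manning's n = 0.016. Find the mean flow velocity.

V = 4.33 m/s

With bottom width b = 2.64 m and side slope z = 1.6: A = (b + zy)y = (2.64 + 1.6×3.92)×3.92 = 34.94 m²; P = b + 2y√(1+z²) = 2.64 + 2×3.92×1.887 = 17.43 m.
Hydraulic radius R = A/P = 34.94/17.43 = 2.004 m.
From Manning's equation, V = (1/n) R^(2/3) S^(1/2) = (1/0.016) × 2.004^(2/3) × 0.0019^(1/2) = 4.33 m/s.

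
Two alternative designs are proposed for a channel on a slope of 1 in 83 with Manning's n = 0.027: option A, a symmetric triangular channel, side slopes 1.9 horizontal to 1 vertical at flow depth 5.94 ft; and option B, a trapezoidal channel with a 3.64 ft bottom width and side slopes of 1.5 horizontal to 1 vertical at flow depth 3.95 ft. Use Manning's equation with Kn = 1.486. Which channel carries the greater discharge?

channel A

Channel A: For a triangular section with side slope z = 1.9: A = zy² = 1.9×5.94² = 67.04 ft²; P = 2y√(1+z²) = 2×5.94×2.147 = 25.51 ft. Hydraulic radius R = A/P = 67.04/25.51 = 2.628 ft. Q_A = (1.486/0.027)·67.04·2.628^(2/3)·√0.01205 = 771.3 ft³/s.
Channel B: With bottom width b = 3.64 ft and side slope z = 1.5: A = (b + zy)y = (3.64 + 1.5×3.95)×3.95 = 37.78 ft²; P = b + 2y√(1+z²) = 3.64 + 2×3.95×1.803 = 17.88 ft. Hydraulic radius R = A/P = 37.78/17.88 = 2.113 ft. Q_B = (1.486/0.027)·37.78·2.113^(2/3)·√0.01205 = 375.8 ft³/s.
Q_A = 771.3 ft³/s vs Q_B = 375.8 ft³/s, so channel A carries more.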